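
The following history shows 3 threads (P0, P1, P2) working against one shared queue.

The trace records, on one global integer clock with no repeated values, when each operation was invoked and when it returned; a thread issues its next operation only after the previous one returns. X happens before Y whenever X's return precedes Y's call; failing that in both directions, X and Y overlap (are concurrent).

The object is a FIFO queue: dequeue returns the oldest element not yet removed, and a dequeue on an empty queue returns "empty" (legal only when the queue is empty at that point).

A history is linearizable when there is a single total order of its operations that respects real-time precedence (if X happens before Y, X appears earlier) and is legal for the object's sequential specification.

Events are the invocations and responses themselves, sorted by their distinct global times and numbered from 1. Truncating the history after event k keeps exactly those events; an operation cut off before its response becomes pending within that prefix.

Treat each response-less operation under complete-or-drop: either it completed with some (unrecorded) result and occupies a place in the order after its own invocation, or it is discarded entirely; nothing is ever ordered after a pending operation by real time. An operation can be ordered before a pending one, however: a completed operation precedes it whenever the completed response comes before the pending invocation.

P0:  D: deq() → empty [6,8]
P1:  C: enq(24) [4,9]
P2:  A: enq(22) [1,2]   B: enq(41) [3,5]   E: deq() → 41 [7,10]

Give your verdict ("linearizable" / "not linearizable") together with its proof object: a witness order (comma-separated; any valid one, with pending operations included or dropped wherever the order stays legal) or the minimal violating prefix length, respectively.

already the first 8 events (up to D's response at time 8) admit no linearization; the first 7 still do
the completed operations (3 total) allow one real-time order; the queue replay rejects it
include/drop combinations of the 2 pending operations (C, E) were all tried; none helps
one such order, A, B, D (pending dropped), breaks at step 3 where D deq() → empty is illegal

not linearizable — minimal violating prefix: 8 events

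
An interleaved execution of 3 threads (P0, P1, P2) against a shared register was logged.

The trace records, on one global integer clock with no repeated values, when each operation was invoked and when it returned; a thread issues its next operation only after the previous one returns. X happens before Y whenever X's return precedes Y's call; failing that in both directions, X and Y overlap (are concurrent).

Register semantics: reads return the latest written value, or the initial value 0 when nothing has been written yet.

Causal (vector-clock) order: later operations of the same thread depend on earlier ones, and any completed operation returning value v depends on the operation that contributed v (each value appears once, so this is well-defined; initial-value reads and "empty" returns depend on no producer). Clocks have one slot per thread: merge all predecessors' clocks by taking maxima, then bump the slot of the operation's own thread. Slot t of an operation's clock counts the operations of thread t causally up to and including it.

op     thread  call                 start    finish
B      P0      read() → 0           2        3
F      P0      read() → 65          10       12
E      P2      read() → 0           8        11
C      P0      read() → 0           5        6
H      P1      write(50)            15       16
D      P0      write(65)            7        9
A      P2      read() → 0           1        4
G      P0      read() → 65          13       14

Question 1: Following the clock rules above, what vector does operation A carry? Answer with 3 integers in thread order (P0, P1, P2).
(0, 0, 1)

no predecessors for A (invoked 1): P2 increments from zero → (0, 0, 1)
no predecessors for H (invoked 15): P1 increments from zero → (0, 1, 0)
no predecessors for B (invoked 2): P0 increments from zero → (1, 0, 0)
E (invocation 8): componentwise max over VC(A)=(0, 0, 1), +1 at P2, giving (0, 0, 2)
C (invocation 5): componentwise max over VC(B)=(1, 0, 0), +1 at P0, giving (2, 0, 0)
D (invocation 7): componentwise max over VC(C)=(2, 0, 0), +1 at P0, giving (3, 0, 0)
F (invocation 10): componentwise max over VC(D)=(3, 0, 0), +1 at P0, giving (4, 0, 0)
G (invocation 13): componentwise max over VC(D)=(3, 0, 0), VC(F)=(4, 0, 0), +1 at P0, giving (5, 0, 0)
target: VC(A) = (0, 0, 1)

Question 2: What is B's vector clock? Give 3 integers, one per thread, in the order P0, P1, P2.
(1, 0, 0)

VC(A, invoked at 1): no causal predecessors; +1 on P2 → (0, 0, 1)
VC(H, invoked at 15): no causal predecessors; +1 on P1 → (0, 1, 0)
VC(B, invoked at 2): no causal predecessors; +1 on P0 → (1, 0, 0)
merge at E (invoked 8): VC(A)=(0, 0, 1), own-thread bump on P2 → (0, 0, 2)
merge at C (invoked 5): VC(B)=(1, 0, 0), own-thread bump on P0 → (2, 0, 0)
merge at D (invoked 7): VC(C)=(2, 0, 0), own-thread bump on P0 → (3, 0, 0)
merge at F (invoked 10): VC(D)=(3, 0, 0), own-thread bump on P0 → (4, 0, 0)
merge at G (invoked 13): VC(D)=(3, 0, 0), VC(F)=(4, 0, 0), own-thread bump on P0 → (5, 0, 0)
target: VC(B) = (1, 0, 0)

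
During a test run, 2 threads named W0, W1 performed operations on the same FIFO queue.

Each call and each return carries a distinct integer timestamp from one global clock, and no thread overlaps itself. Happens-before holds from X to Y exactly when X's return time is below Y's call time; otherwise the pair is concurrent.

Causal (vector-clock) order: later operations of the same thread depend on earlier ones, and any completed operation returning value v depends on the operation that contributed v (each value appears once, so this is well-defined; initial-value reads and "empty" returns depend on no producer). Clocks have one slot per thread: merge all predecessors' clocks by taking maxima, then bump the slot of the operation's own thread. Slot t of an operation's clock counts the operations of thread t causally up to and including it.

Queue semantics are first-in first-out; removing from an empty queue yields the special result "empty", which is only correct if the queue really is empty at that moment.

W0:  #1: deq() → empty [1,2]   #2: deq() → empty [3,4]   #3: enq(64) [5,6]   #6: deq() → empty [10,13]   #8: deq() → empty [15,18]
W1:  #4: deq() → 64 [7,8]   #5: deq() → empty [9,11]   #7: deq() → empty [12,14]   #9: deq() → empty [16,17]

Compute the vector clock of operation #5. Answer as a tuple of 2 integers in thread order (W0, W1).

invoked at 1, #1 has no predecessors; its own W0 bump gives (1, 0)
#2, invoked 3, takes VC(#1)=(1, 0) under max, adds 1 for W0 → (2, 0)
#3, invoked 5, takes VC(#2)=(2, 0) under max, adds 1 for W0 → (3, 0)
#4, invoked 7, takes VC(#3)=(3, 0) under max, adds 1 for W1 → (3, 1)
#6, invoked 10, takes VC(#3)=(3, 0) under max, adds 1 for W0 → (4, 0)
#5, invoked 9, takes VC(#4)=(3, 1) under max, adds 1 for W1 → (3, 2)
#8, invoked 15, takes VC(#6)=(4, 0) under max, adds 1 for W0 → (5, 0)
#7, invoked 12, takes VC(#5)=(3, 2) under max, adds 1 for W1 → (3, 3)
#9, invoked 16, takes VC(#7)=(3, 3) under max, adds 1 for W1 → (3, 4)
target: VC(#5) = (3, 2)

(3, 2)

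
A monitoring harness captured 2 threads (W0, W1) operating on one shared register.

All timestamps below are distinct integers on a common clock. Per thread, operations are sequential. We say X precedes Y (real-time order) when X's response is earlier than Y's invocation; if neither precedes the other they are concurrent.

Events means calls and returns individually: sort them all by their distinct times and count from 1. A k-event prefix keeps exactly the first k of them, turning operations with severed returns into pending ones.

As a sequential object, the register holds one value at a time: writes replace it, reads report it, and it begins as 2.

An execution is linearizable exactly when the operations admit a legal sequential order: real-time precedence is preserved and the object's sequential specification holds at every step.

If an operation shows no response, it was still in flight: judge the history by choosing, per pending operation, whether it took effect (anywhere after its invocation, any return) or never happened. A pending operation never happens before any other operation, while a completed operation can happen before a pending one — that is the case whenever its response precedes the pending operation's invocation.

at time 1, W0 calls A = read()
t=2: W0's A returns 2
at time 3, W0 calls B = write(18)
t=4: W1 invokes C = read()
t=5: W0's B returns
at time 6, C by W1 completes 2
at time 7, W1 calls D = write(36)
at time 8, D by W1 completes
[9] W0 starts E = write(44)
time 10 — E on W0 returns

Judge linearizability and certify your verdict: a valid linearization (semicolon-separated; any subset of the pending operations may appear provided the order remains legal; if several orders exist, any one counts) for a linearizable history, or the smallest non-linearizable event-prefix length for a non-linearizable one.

step 1: A read() → 2 — value 2
step 2: C read() → 2 — value 2
step 3: B write(18) — value 18
step 4: D write(36) — value 36
step 5: E write(44) — value 44

linearizable — witness: A; C; B; D; E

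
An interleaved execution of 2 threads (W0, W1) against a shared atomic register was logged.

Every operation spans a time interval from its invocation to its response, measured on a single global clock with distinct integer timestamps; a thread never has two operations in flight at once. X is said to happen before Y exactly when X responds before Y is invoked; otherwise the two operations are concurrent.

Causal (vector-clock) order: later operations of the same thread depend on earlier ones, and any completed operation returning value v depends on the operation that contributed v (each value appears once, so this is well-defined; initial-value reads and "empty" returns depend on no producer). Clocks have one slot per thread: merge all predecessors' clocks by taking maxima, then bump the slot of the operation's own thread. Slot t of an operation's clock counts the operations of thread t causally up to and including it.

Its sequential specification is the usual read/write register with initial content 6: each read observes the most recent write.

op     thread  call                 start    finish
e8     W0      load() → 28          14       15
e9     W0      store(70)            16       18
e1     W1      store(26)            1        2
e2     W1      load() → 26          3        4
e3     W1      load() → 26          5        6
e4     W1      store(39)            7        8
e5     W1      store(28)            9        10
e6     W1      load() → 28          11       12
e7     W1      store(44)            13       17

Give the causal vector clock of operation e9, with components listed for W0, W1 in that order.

(2, 5)

e1, invoked 1, has no incoming edges; only W1's bump applies → (0, 1)
VC(e2, invoked at 3): max of VC(e1)=(0, 1), then +1 on thread W1 → (0, 2)
VC(e3, invoked at 5): max of VC(e1)=(0, 1), VC(e2)=(0, 2), then +1 on thread W1 → (0, 3)
VC(e4, invoked at 7): max of VC(e3)=(0, 3), then +1 on thread W1 → (0, 4)
VC(e5, invoked at 9): max of VC(e4)=(0, 4), then +1 on thread W1 → (0, 5)
VC(e6, invoked at 11): max of VC(e5)=(0, 5), then +1 on thread W1 → (0, 6)
VC(e8, invoked at 14): max of VC(e5)=(0, 5), then +1 on thread W0 → (1, 5)
VC(e7, invoked at 13): max of VC(e6)=(0, 6), then +1 on thread W1 → (0, 7)
VC(e9, invoked at 16): max of VC(e8)=(1, 5), then +1 on thread W0 → (2, 5)
target: VC(e9) = (2, 5)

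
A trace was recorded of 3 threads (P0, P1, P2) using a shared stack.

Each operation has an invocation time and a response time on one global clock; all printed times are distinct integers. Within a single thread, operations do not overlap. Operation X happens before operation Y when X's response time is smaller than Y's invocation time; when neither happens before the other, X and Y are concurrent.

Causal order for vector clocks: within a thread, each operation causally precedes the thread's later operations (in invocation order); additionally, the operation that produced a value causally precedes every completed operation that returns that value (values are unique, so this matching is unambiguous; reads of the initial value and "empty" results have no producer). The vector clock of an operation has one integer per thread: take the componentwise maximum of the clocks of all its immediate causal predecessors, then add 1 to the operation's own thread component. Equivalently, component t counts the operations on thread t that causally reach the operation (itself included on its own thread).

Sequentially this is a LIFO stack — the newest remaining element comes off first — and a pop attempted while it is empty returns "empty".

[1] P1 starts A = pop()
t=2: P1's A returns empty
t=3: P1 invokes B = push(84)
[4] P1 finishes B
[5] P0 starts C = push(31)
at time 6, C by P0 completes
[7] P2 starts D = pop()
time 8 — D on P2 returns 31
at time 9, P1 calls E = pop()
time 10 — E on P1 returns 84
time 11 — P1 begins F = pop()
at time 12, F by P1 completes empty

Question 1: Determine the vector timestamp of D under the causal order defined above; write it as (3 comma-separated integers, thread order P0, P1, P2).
(1, 0, 1)

VC(A, invoked at 1): no causal predecessors; +1 on P1 → (0, 1, 0)
VC(C, invoked at 5): no causal predecessors; +1 on P0 → (1, 0, 0)
merge at B (invoked 3): VC(A)=(0, 1, 0), own-thread bump on P1 → (0, 2, 0)
merge at D (invoked 7): VC(C)=(1, 0, 0), own-thread bump on P2 → (1, 0, 1)
merge at E (invoked 9): VC(B)=(0, 2, 0), own-thread bump on P1 → (0, 3, 0)
merge at F (invoked 11): VC(E)=(0, 3, 0), own-thread bump on P1 → (0, 4, 0)
target: VC(D) = (1, 0, 1)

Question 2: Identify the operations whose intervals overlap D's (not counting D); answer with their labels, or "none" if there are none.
none

concurrent with D ([7,8]): every op whose interval crosses 7..8
A [1,2]: before
B [3,4]: before
C [5,6]: before
E [9,10]: after
F [11,12]: after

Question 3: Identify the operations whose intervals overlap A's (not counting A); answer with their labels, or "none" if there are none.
none

A spans [1,2]; an op avoiding the whole window 1..2 is ordered, any other is concurrent
B [3,4]: after
C [5,6]: after
D [7,8]: after
E [9,10]: after
F [11,12]: after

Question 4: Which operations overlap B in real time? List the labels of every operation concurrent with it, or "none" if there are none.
none

B spans [3,4]: anything still running between times 3 and 4 counts as concurrent
A [1,2]: before
C [5,6]: after
D [7,8]: after
E [9,10]: after
F [11,12]: after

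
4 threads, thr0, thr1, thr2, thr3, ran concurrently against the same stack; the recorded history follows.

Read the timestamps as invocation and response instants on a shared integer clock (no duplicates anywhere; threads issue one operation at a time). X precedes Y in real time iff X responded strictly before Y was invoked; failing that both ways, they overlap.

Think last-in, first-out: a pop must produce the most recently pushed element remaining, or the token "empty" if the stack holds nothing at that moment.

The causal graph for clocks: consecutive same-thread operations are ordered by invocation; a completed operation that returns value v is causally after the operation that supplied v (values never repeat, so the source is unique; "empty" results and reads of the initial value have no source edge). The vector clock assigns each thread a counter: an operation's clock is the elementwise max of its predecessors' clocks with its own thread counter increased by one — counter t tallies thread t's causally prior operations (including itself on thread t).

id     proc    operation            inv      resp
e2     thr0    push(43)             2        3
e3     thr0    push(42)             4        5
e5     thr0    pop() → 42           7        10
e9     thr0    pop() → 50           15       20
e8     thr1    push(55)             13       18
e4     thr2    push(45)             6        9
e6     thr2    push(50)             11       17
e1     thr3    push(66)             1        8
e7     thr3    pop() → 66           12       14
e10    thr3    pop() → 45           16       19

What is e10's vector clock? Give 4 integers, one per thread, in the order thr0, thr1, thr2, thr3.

VC(e1, invoked at 1): no causal predecessors; +1 on thr3 → (0, 0, 0, 1)
VC(e4, invoked at 6): no causal predecessors; +1 on thr2 → (0, 0, 1, 0)
VC(e8, invoked at 13): no causal predecessors; +1 on thr1 → (0, 1, 0, 0)
VC(e2, invoked at 2): no causal predecessors; +1 on thr0 → (1, 0, 0, 0)
invoked at 12, e7 merges VC(e1)=(0, 0, 0, 1) and bumps thr3's slot → (0, 0, 0, 2)
invoked at 11, e6 merges VC(e4)=(0, 0, 1, 0) and bumps thr2's slot → (0, 0, 2, 0)
invoked at 4, e3 merges VC(e2)=(1, 0, 0, 0) and bumps thr0's slot → (2, 0, 0, 0)
invoked at 7, e5 merges VC(e3)=(2, 0, 0, 0) and bumps thr0's slot → (3, 0, 0, 0)
invoked at 16, e10 merges VC(e4)=(0, 0, 1, 0), VC(e7)=(0, 0, 0, 2) and bumps thr3's slot → (0, 0, 1, 3)
invoked at 15, e9 merges VC(e5)=(3, 0, 0, 0), VC(e6)=(0, 0, 2, 0) and bumps thr0's slot → (4, 0, 2, 0)
target: VC(e10) = (0, 0, 1, 3)

(0, 0, 1, 3)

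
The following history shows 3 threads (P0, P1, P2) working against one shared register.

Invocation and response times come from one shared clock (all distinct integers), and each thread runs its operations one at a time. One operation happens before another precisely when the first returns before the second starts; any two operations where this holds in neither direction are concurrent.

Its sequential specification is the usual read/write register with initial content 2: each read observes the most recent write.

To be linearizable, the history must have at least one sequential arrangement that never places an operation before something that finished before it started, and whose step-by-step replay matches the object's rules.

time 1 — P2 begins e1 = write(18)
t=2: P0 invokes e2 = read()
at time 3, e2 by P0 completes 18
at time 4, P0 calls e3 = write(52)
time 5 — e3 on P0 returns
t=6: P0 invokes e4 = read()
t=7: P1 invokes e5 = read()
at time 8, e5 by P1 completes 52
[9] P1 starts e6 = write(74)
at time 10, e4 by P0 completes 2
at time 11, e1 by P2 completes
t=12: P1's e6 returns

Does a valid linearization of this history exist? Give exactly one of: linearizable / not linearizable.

cut after 9 events: linearizable; cut after 10 events (e4 responds, time 10): not linearizable
checked exhaustively: 2 real-time-consistent orders of 4 completed operations, zero legal register replays
include/drop combinations of the 2 pending operations (e1, e6) were all tried; none helps
take e2, e3, e4, e5 (pending dropped): step 1 already fails, because e2 read() → 18 cannot occur there
take e2, e3, e5, e4 (pending dropped): step 1 already fails, because e2 read() → 18 cannot occur there

not linearizable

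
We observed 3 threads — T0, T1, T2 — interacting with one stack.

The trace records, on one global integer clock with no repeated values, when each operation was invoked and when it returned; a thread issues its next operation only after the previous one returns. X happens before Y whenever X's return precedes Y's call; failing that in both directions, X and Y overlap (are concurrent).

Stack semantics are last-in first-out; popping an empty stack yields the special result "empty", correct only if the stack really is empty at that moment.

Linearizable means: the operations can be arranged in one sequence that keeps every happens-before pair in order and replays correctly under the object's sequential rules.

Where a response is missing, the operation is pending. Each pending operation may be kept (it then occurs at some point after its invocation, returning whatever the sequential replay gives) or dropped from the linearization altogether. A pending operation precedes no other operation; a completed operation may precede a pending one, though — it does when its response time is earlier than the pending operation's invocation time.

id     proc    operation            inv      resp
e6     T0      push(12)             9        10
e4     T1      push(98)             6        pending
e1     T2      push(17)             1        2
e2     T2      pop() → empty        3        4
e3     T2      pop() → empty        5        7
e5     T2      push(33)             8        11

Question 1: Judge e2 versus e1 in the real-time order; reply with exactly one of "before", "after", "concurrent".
Answer: after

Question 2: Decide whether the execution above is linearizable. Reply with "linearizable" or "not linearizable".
not linearizable

already the first 4 events (up to e2's response at time 4) admit no linearization; the first 3 still do
one real-time candidate order over the 2 completed operations — the stack replay rejects it
one such order, e1, e2, breaks at step 2 where e2 pop() → empty is illegal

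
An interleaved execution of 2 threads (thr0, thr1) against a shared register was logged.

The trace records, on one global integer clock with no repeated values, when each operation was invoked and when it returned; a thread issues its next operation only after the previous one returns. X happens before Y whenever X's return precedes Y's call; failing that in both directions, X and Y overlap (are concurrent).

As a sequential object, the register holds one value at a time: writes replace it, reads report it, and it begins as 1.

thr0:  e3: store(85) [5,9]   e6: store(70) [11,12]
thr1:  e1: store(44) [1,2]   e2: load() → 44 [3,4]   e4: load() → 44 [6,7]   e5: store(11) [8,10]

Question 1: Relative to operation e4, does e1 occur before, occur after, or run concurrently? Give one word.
e1 spans [1,2], e4 spans [6,7]
resp(e1)=2 < inv(e4)=6

before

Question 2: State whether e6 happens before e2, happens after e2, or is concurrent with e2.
e6 spans [11,12], e2 spans [3,4]
resp(e2)=4 < inv(e6)=11

after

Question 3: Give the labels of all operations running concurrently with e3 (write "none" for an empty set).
e3 spans [5,9]: anything still running between times 5 and 9 counts as concurrent
e1 [1,2]: before
e2 [3,4]: before
e4 [6,7]: concurrent
e5 [8,10]: concurrent
e6 [11,12]: after

e4, e5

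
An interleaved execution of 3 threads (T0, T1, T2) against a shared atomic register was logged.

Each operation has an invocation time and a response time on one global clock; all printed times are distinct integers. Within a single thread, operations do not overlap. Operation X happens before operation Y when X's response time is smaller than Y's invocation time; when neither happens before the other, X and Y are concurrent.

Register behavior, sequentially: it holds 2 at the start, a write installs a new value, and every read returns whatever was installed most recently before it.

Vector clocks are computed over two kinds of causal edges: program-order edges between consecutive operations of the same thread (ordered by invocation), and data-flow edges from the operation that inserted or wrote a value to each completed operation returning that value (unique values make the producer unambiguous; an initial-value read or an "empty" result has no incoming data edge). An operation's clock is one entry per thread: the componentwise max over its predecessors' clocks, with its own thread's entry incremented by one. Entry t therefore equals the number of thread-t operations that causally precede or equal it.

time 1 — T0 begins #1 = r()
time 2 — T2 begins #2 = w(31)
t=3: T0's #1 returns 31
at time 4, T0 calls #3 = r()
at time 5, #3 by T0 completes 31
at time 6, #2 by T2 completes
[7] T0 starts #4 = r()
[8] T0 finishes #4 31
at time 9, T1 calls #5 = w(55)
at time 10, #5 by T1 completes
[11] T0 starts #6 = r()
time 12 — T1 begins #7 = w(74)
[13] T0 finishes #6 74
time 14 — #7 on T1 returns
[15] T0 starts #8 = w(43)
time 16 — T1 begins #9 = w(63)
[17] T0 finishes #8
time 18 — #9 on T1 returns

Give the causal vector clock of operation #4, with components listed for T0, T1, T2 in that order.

#2 (invocation 2): nothing precedes it; T2's component alone gives (0, 0, 1)
#5 (invocation 9): nothing precedes it; T1's component alone gives (0, 1, 0)
#7 (invocation 12): componentwise max over VC(#5)=(0, 1, 0), +1 at T1, giving (0, 2, 0)
#1 (invocation 1): componentwise max over VC(#2)=(0, 0, 1), +1 at T0, giving (1, 0, 1)
#9 (invocation 16): componentwise max over VC(#7)=(0, 2, 0), +1 at T1, giving (0, 3, 0)
#3 (invocation 4): componentwise max over VC(#1)=(1, 0, 1), VC(#2)=(0, 0, 1), +1 at T0, giving (2, 0, 1)
#4 (invocation 7): componentwise max over VC(#2)=(0, 0, 1), VC(#3)=(2, 0, 1), +1 at T0, giving (3, 0, 1)
#6 (invocation 11): componentwise max over VC(#4)=(3, 0, 1), VC(#7)=(0, 2, 0), +1 at T0, giving (4, 2, 1)
#8 (invocation 15): componentwise max over VC(#6)=(4, 2, 1), +1 at T0, giving (5, 2, 1)
target: VC(#4) = (3, 0, 1)

(3, 0, 1)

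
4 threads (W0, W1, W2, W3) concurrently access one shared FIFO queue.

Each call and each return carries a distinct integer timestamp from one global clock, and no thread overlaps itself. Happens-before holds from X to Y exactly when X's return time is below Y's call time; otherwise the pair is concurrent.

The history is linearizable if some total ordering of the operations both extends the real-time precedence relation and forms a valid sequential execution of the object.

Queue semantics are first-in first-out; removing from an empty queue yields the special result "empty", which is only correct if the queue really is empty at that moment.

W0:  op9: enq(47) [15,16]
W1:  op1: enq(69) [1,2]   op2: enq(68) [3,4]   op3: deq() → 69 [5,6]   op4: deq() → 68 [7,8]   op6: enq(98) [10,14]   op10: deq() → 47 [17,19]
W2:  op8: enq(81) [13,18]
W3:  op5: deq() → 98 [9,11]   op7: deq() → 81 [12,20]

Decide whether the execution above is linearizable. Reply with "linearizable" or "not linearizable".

one valid linearization: op1, op2, op3, op4, op6, op5, op8, op7, op9, op10
step 1: op1 enq(69) — queue <69>
step 2: op2 enq(68) — queue <69,68>
step 3: op3 deq() → 69 — queue <68>
step 4: op4 deq() → 68 — queue <>
step 5: op6 enq(98) — queue <98>
step 6: op5 deq() → 98 — queue <>
step 7: op8 enq(81) — queue <81>
step 8: op7 deq() → 81 — queue <>
step 9: op9 enq(47) — queue <47>
step 10: op10 deq() → 47 — queue <>

linearizable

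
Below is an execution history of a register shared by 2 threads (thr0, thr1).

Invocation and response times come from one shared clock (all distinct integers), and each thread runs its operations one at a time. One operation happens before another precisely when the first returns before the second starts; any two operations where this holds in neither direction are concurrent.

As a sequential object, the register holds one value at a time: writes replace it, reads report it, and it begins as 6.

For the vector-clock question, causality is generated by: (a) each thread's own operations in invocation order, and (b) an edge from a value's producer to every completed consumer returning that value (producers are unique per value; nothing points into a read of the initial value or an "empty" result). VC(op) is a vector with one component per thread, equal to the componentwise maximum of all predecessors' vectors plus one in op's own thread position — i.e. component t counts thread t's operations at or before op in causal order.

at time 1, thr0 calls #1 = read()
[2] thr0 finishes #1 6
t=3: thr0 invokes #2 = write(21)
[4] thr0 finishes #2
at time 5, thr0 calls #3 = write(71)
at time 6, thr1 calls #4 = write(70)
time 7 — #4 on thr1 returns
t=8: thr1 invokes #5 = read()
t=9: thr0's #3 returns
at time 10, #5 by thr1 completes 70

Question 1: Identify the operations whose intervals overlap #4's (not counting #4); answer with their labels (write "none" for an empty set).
#3

#4 runs from 6 to 7; window-overlapping ops are concurrent
#1 [1,2]: before
#2 [3,4]: before
#3 [5,9]: concurrent
#5 [8,10]: after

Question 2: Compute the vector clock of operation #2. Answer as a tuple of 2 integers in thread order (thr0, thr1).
(2, 0)

VC(#4, invoked at 6): no causal predecessors; +1 on thr1 → (0, 1)
VC(#1, invoked at 1): no causal predecessors; +1 on thr0 → (1, 0)
#5, invoked 8, takes VC(#4)=(0, 1) under max, adds 1 for thr1 → (0, 2)
#2, invoked 3, takes VC(#1)=(1, 0) under max, adds 1 for thr0 → (2, 0)
#3, invoked 5, takes VC(#2)=(2, 0) under max, adds 1 for thr0 → (3, 0)
target: VC(#2) = (2, 0)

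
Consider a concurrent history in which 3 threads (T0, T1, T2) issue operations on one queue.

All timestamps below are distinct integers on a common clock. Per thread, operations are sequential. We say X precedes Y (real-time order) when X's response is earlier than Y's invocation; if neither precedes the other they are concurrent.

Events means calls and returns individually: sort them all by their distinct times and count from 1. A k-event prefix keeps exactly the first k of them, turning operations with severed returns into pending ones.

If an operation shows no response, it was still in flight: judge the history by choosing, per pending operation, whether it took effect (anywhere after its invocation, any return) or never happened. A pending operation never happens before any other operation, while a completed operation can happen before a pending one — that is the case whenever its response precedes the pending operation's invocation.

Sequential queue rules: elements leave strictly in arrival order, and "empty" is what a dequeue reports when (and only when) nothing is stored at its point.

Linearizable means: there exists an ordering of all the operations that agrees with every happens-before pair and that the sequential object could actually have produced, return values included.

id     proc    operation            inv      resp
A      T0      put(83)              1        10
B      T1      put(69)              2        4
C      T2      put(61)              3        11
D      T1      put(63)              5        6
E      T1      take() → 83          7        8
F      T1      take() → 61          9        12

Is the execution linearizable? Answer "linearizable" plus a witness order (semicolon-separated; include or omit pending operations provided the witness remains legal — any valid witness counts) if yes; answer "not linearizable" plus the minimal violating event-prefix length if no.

step 1: A put(83) — queue <83>
step 2: C put(61) — queue <83,61>
step 3: B put(69) — queue <83,61,69>
step 4: D put(63) — queue <83,61,69,63>
step 5: E take() → 83 — queue <61,69,63>
step 6: F take() → 61 — queue <69,63>

linearizable — witness: A; C; B; D; E; F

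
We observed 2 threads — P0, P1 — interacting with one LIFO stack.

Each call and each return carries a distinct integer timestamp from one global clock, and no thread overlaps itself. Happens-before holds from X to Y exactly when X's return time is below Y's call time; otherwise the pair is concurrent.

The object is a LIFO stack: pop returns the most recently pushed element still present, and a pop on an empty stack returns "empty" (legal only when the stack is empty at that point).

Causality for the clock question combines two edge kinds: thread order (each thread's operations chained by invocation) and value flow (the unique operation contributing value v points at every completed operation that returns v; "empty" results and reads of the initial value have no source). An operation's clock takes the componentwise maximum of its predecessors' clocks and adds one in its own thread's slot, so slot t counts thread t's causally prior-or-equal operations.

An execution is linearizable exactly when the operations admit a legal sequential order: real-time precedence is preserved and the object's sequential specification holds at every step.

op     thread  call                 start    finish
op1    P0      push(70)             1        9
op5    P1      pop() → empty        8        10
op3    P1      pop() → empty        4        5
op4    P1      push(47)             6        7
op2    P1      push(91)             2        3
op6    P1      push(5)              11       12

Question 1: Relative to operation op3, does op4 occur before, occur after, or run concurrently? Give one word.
op4 spans [6,7], op3 spans [4,5]
resp(op3)=5 < inv(op4)=6

after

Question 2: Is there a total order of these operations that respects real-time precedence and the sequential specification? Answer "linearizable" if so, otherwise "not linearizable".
through event 4 a valid linearization exists; event 5 (op3 responding at time 5) ends that
exactly one order of the 2 completed ops respects real time; the LIFO stack replay fails
including or dropping the 1 pending operation (op1) in any combination fails
one such order, op2, op3 (pending dropped), breaks at step 2 where op3 pop() → empty is illegal

not linearizable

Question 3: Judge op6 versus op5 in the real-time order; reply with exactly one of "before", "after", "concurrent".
op6 spans [11,12], op5 spans [8,10]
resp(op5)=10 < inv(op6)=11

after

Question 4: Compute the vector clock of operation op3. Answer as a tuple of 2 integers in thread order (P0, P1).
VC(op2, invoked at 2): no causal predecessors; +1 on P1 → (0, 1)
VC(op1, invoked at 1): no causal predecessors; +1 on P0 → (1, 0)
merge at op3 (invoked 4): VC(op2)=(0, 1), own-thread bump on P1 → (0, 2)
merge at op4 (invoked 6): VC(op3)=(0, 2), own-thread bump on P1 → (0, 3)
merge at op5 (invoked 8): VC(op4)=(0, 3), own-thread bump on P1 → (0, 4)
merge at op6 (invoked 11): VC(op5)=(0, 4), own-thread bump on P1 → (0, 5)
target: VC(op3) = (0, 2)

(0, 2)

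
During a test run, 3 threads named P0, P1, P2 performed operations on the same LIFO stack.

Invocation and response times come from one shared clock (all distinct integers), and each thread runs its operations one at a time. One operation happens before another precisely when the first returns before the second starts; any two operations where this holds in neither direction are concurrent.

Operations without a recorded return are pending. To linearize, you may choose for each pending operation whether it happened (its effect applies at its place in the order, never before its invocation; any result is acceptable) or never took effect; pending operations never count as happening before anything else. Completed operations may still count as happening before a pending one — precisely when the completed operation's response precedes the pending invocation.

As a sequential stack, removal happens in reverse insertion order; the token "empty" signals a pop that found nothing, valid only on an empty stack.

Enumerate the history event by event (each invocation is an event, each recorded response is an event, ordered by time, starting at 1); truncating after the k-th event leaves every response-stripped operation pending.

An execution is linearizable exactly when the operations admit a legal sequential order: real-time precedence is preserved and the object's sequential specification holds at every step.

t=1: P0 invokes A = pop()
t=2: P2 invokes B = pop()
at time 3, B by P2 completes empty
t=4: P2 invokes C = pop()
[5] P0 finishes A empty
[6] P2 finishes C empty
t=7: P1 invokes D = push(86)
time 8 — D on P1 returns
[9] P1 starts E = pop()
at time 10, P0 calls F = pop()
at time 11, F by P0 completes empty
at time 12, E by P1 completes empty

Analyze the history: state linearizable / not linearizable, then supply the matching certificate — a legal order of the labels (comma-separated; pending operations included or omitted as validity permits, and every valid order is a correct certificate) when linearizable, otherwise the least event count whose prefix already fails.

the violation lands at event 12, E's response at time 12: events 1..11 linearize, events 1..12 do not
no legal order exists: 6 real-time-consistent candidates over 6 completed LIFO stack operations, all rejected
one such order, A, B, C, D, E, F, breaks at step 5 where E pop() → empty is illegal
one such order, A, B, C, D, F, E, breaks at step 5 where F pop() → empty is illegal

not linearizable — minimal violating prefix: 12 events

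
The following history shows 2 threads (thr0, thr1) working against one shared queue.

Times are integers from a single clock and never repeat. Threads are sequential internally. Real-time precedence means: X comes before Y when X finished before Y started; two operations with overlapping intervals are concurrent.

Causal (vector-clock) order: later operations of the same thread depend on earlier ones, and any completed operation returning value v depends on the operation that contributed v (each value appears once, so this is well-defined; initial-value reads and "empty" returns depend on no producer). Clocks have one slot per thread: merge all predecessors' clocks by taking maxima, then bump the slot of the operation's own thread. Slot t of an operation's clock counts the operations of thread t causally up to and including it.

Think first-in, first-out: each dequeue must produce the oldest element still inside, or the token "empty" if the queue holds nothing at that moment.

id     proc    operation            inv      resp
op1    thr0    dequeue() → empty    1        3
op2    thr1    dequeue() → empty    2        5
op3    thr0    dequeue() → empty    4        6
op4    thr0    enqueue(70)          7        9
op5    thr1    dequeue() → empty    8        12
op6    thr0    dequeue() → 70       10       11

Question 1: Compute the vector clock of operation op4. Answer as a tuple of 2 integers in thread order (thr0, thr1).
(3, 0)

VC(op2, invoked at 2): no causal predecessors; +1 on thr1 → (0, 1)
VC(op1, invoked at 1): no causal predecessors; +1 on thr0 → (1, 0)
merge at op5 (invoked 8): VC(op2)=(0, 1), own-thread bump on thr1 → (0, 2)
merge at op3 (invoked 4): VC(op1)=(1, 0), own-thread bump on thr0 → (2, 0)
merge at op4 (invoked 7): VC(op3)=(2, 0), own-thread bump on thr0 → (3, 0)
merge at op6 (invoked 10): VC(op4)=(3, 0), own-thread bump on thr0 → (4, 0)
target: VC(op4) = (3, 0)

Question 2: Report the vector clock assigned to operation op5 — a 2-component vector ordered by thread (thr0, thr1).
(0, 2)

invoked at 2, op2 has no predecessors; its own thr1 bump gives (0, 1)
invoked at 1, op1 has no predecessors; its own thr0 bump gives (1, 0)
from VC(op2)=(0, 1), op5 (invoked 8) maxes components and bumps thr1 → (0, 2)
from VC(op1)=(1, 0), op3 (invoked 4) maxes components and bumps thr0 → (2, 0)
from VC(op3)=(2, 0), op4 (invoked 7) maxes components and bumps thr0 → (3, 0)
from VC(op4)=(3, 0), op6 (invoked 10) maxes components and bumps thr0 → (4, 0)
target: VC(op5) = (0, 2)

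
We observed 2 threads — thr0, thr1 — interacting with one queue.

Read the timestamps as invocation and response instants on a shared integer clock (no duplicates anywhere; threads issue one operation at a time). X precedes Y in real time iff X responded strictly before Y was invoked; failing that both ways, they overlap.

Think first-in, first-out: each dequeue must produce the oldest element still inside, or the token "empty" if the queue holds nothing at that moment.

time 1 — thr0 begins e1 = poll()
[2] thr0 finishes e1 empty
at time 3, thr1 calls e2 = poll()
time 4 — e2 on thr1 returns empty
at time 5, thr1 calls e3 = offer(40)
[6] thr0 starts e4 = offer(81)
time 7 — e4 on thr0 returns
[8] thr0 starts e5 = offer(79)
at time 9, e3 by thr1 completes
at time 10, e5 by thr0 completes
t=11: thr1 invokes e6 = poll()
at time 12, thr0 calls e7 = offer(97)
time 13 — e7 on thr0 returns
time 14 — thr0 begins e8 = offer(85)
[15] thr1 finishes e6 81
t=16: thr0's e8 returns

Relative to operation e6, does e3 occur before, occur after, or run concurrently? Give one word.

before

e3 spans [5,9], e6 spans [11,15]
resp(e3)=9 < inv(e6)=11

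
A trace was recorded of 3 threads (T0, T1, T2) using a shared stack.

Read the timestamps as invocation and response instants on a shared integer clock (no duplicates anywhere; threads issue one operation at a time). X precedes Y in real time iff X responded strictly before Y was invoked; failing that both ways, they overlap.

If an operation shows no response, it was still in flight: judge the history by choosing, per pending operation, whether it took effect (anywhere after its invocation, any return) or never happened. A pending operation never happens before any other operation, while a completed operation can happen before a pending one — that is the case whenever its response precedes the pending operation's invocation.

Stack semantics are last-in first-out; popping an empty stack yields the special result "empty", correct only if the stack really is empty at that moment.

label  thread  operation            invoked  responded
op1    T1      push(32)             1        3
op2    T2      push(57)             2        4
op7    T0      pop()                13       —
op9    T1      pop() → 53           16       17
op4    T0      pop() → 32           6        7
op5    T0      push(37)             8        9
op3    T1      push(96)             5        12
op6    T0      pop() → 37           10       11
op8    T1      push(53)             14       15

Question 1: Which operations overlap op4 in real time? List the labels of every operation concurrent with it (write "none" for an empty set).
Answer: op3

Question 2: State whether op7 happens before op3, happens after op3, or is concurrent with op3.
Answer: after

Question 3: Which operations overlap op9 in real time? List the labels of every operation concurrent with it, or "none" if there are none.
Answer: op7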